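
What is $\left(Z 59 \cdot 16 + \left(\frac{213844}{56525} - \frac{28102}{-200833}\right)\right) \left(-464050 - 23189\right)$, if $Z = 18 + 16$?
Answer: $- \frac{177550410991317897678}{11352085325} \approx -1.564 \cdot 10^{10}$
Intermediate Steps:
$Z = 34$
$\left(Z 59 \cdot 16 + \left(\frac{213844}{56525} - \frac{28102}{-200833}\right)\right) \left(-464050 - 23189\right) = \left(34 \cdot 59 \cdot 16 + \left(\frac{213844}{56525} - \frac{28102}{-200833}\right)\right) \left(-464050 - 23189\right) = \left(2006 \cdot 16 + \left(213844 \cdot \frac{1}{56525} - - \frac{28102}{200833}\right)\right) \left(-487239\right) = \left(32096 + \left(\frac{213844}{56525} + \frac{28102}{200833}\right)\right) \left(-487239\right) = \left(32096 + \frac{44535397602}{11352085325}\right) \left(-487239\right) = \frac{364401065988802}{11352085325} \left(-487239\right) = - \frac{177550410991317897678}{11352085325}$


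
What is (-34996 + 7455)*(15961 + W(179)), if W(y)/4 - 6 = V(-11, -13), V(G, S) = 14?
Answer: -441785181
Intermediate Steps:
W(y) = 80 (W(y) = 24 + 4*14 = 24 + 56 = 80)
(-34996 + 7455)*(15961 + W(179)) = (-34996 + 7455)*(15961 + 80) = -27541*16041 = -441785181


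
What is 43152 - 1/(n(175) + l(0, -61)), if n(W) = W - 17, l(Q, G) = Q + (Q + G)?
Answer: 4185743/97 ≈ 43152.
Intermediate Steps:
l(Q, G) = G + 2*Q (l(Q, G) = Q + (G + Q) = G + 2*Q)
n(W) = -17 + W
43152 - 1/(n(175) + l(0, -61)) = 43152 - 1/((-17 + 175) + (-61 + 2*0)) = 43152 - 1/(158 + (-61 + 0)) = 43152 - 1/(158 - 61) = 43152 - 1/97 = 4185743/97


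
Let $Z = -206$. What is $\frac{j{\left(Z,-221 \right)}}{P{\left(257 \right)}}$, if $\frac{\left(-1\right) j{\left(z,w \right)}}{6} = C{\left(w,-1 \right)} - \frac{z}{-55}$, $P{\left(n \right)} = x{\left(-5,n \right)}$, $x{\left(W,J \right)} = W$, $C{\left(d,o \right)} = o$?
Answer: $- \frac{1566}{275} \approx -5.6945$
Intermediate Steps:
$P{\left(n \right)} = -5$
$j{\left(z,w \right)} = 6 - \frac{6 z}{55}$ ($j{\left(z,w \right)} = - 6 \left(-1 - \frac{z}{-55}\right) = - 6 \left(-1 - z \left(- \frac{1}{55}\right)\right) = - 6 \left(-1 - - \frac{z}{55}\right) = - 6 \left(-1 + \frac{z}{55}\right) = 6 - \frac{6 z}{55}$)
$\frac{j{\left(Z,-221 \right)}}{P{\left(257 \right)}} = \frac{6 - - \frac{1236}{55}}{-5} = \left(6 + \frac{1236}{55}\right) \left(- \frac{1}{5}\right) = \frac{1566}{55} \left(- \frac{1}{5}\right) = - \frac{1566}{275}$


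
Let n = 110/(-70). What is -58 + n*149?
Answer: -2045/7 ≈ -292.14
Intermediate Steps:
n = -11/7 (n = 110*(-1/70) = -11/7 ≈ -1.5714)
-58 + n*149 = -58 - 11/7*149 = -58 - 1639/7 = -2045/7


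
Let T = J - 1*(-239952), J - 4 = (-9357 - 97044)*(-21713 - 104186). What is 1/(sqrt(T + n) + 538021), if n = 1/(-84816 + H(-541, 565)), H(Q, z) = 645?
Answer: 45285765591/23237136535488607 - 2*sqrt(23726886458597009871)/23237136535488607 ≈ 1.5296e-6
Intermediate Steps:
J = 13395779503 (J = 4 + (-9357 - 97044)*(-21713 - 104186) = 4 - 106401*(-125899) = 4 + 13395779499 = 13395779503)
n = -1/84171 (n = 1/(-84816 + 645) = 1/(-84171) = -1/84171 ≈ -1.1881e-5)
T = 13396019455 (T = 13395779503 - 1*(-239952) = 13395779503 + 239952 = 13396019455)
1/(sqrt(T + n) + 538021) = 1/(sqrt(13396019455 - 1/84171) + 538021) = 1/(sqrt(1127556353546804/84171) + 538021) = 1/(2*sqrt(23726886458597009871)/84171 + 538021) = 1/(538021 + 2*sqrt(23726886458597009871)/84171)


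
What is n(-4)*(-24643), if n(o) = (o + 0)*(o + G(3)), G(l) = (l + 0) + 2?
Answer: 98572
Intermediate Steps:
G(l) = 2 + l (G(l) = l + 2 = 2 + l)
n(o) = o*(5 + o) (n(o) = (o + 0)*(o + (2 + 3)) = o*(o + 5) = o*(5 + o))
n(-4)*(-24643) = -4*(5 - 4)*(-24643) = -4*1*(-24643) = -4*(-24643) = 98572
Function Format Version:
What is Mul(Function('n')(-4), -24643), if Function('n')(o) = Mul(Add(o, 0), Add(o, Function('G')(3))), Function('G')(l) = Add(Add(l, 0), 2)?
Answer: 98572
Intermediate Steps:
Function('G')(l) = Add(2, l) (Function('G')(l) = Add(l, 2) = Add(2, l))
Function('n')(o) = Mul(o, Add(5, o)) (Function('n')(o) = Mul(Add(o, 0), Add(o, Add(2, 3))) = Mul(o, Add(o, 5)) = Mul(o, Add(5, o)))
Mul(Function('n')(-4), -24643) = Mul(Mul(-4, Add(5, -4)), -24643) = Mul(Mul(-4, 1), -24643) = Mul(-4, -24643) = 98572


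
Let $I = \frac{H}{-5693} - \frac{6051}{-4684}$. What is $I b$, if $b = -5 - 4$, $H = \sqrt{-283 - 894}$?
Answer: $- \frac{54459}{4684} + \frac{9 i \sqrt{1177}}{5693} \approx -11.627 + 0.054236 i$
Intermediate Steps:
$H = i \sqrt{1177}$ ($H = \sqrt{-1177} = i \sqrt{1177} \approx 34.307 i$)
$b = -9$ ($b = -5 - 4 = -9$)
$I = \frac{6051}{4684} - \frac{i \sqrt{1177}}{5693}$ ($I = \frac{i \sqrt{1177}}{-5693} - \frac{6051}{-4684} = i \sqrt{1177} \left(- \frac{1}{5693}\right) - - \frac{6051}{4684} = - \frac{i \sqrt{1177}}{5693} + \frac{6051}{4684} = \frac{6051}{4684} - \frac{i \sqrt{1177}}{5693} \approx 1.2918 - 0.0060262 i$)
$I b = \left(\frac{6051}{4684} - \frac{i \sqrt{1177}}{5693}\right) \left(-9\right) = - \frac{54459}{4684} + \frac{9 i \sqrt{1177}}{5693}$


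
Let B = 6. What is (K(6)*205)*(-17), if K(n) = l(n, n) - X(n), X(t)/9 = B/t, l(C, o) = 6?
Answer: 10455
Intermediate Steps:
X(t) = 54/t (X(t) = 9*(6/t) = 54/t)
K(n) = 6 - 54/n
(K(6)*205)*(-17) = ((6 - 54/6)*205)*(-17) = ((6 - 54*⅙)*205)*(-17) = ((6 - 9)*205)*(-17) = -3*205*(-17) = -615*(-17) = 10455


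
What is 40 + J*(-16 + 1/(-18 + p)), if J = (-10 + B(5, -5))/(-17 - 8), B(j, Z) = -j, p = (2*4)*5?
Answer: 3347/110 ≈ 30.427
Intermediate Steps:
p = 40 (p = 8*5 = 40)
J = ⅗ (J = (-10 - 1*5)/(-17 - 8) = (-10 - 5)/(-25) = -15*(-1/25) = ⅗ ≈ 0.60000)
40 + J*(-16 + 1/(-18 + p)) = 40 + 3*(-16 + 1/(-18 + 40))/5 = 40 + 3*(-16 + 1/22)/5 = 40 + (⅗)*(-351/22) = 40 - 1053/110 = 3347/110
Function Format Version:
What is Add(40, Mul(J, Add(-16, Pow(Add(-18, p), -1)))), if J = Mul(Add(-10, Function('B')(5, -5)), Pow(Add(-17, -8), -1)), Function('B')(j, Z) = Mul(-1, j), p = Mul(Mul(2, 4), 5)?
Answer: Rational(3347, 110) ≈ 30.427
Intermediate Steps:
p = 40 (p = Mul(8, 5) = 40)
J = Rational(3, 5) (J = Mul(Add(-10, Mul(-1, 5)), Pow(Add(-17, -8), -1)) = Mul(Add(-10, -5), Pow(-25, -1)) = Mul(-15, Rational(-1, 25)) = Rational(3, 5) ≈ 0.60000)
Add(40, Mul(J, Add(-16, Pow(Add(-18, p), -1)))) = Add(40, Mul(Rational(3, 5), Add(-16, Pow(Add(-18, 40), -1)))) = Add(40, Mul(Rational(3, 5), Add(-16, Pow(22, -1)))) = Add(40, Mul(Rational(3, 5), Add(-16, Rational(1, 22)))) = Add(40, Mul(Rational(3, 5), Rational(-351, 22))) = Add(40, Rational(-1053, 110)) = Rational(3347, 110)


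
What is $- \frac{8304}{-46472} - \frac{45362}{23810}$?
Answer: $- \frac{119396539}{69156145} \approx -1.7265$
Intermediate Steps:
$- \frac{8304}{-46472} - \frac{45362}{23810} = \left(-8304\right) \left(- \frac{1}{46472}\right) - \frac{22681}{11905} = \frac{1038}{5809} - \frac{22681}{11905} = - \frac{119396539}{69156145}$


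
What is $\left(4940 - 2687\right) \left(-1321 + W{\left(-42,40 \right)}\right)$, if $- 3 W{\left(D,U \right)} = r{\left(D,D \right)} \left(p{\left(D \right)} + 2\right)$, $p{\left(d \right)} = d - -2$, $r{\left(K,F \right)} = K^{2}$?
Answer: $47364819$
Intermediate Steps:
$p{\left(d \right)} = 2 + d$ ($p{\left(d \right)} = d + 2 = 2 + d$)
$W{\left(D,U \right)} = - \frac{D^{2} \left(4 + D\right)}{3}$ ($W{\left(D,U \right)} = - \frac{D^{2} \left(\left(2 + D\right) + 2\right)}{3} = - \frac{D^{2} \left(4 + D\right)}{3}$)
$\left(4940 - 2687\right) \left(-1321 + W{\left(-42,40 \right)}\right) = \left(4940 - 2687\right) \left(-1321 + \frac{\left(-42\right)^{2} \left(-4 - -42\right)}{3}\right) = 2253 \left(-1321 + \frac{1}{3} \cdot 1764 \left(-4 + 42\right)\right) = 2253 \left(-1321 + \frac{1}{3} \cdot 1764 \cdot 38\right) = 2253 \left(-1321 + 22344\right) = 2253 \cdot 21023 = 47364819$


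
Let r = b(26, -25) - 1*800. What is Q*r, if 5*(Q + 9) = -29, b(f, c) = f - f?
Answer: 11840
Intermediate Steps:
b(f, c) = 0
r = -800 (r = 0 - 1*800 = 0 - 800 = -800)
Q = -74/5 (Q = -9 + (⅕)*(-29) = -9 - 29/5 = -74/5 ≈ -14.800)
Q*r = -74/5*(-800) = 11840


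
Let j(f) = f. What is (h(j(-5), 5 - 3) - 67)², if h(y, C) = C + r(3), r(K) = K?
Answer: 3844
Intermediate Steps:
h(y, C) = 3 + C (h(y, C) = C + 3 = 3 + C)
(h(j(-5), 5 - 3) - 67)² = ((3 + (5 - 3)) - 67)² = ((3 + 2) - 67)² = (5 - 67)² = (-62)² = 3844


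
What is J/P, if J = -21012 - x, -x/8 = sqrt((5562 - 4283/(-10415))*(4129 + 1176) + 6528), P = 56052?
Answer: -1751/4671 + 2*sqrt(128062827745711)/29189079 ≈ 0.40053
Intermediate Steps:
x = -8*sqrt(128062827745711)/2083 (x = -8*sqrt((5562 - 4283/(-10415))*(4129 + 1176) + 6528) = -8*sqrt((5562 - 4283*(-1/10415))*5305 + 6528) = -8*sqrt((5562 + 4283/10415)*5305 + 6528) = -8*sqrt((57932513/10415)*5305 + 6528) = -8*sqrt(61466396293/2083 + 6528) = -8*sqrt(128062827745711)/2083 ≈ -43462.)
J = -21012 + 8*sqrt(128062827745711)/2083 (J = -21012 - (-8)*sqrt(128062827745711)/2083 = -21012 + 8*sqrt(128062827745711)/2083 ≈ 22450.)
J/P = (-21012 + 8*sqrt(128062827745711)/2083)/56052 = (-21012 + 8*sqrt(128062827745711)/2083)*(1/56052) = -1751/4671 + 2*sqrt(128062827745711)/29189079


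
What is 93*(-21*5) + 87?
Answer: -9678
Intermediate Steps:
93*(-21*5) + 87 = 93*(-105) + 87 = -9765 + 87 = -9678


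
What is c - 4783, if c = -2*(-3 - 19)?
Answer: -4739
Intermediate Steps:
c = 44 (c = -2*(-22) = 44)
c - 4783 = 44 - 4783 = -4739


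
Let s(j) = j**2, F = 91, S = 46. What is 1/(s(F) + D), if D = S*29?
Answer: 1/9615 ≈ 0.00010400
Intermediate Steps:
D = 1334 (D = 46*29 = 1334)
1/(s(F) + D) = 1/(91**2 + 1334) = 1/(8281 + 1334) = 1/9615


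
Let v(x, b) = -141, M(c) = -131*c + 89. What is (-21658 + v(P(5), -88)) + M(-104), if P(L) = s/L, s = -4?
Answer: -8086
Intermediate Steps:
M(c) = 89 - 131*c
P(L) = -4/L
(-21658 + v(P(5), -88)) + M(-104) = (-21658 - 141) + (89 - 131*(-104)) = -21799 + (89 + 13624) = -21799 + 13713 = -8086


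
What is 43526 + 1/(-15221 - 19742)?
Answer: 1521799537/34963 ≈ 43526.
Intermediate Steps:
43526 + 1/(-15221 - 19742) = 43526 + 1/(-34963) = 43526 - 1/34963 = 1521799537/34963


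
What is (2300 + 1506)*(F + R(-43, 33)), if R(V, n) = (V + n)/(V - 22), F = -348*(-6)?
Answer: 103317676/13 ≈ 7.9475e+6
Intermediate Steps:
F = 2088
R(V, n) = (V + n)/(-22 + V)
(2300 + 1506)*(F + R(-43, 33)) = (2300 + 1506)*(2088 + (-43 + 33)/(-22 - 43)) = 3806*(2088 - 10/(-65)) = 3806*(2088 - 1/65*(-10)) = 3806*(2088 + 2/13) = 3806*(27146/13) = 103317676/13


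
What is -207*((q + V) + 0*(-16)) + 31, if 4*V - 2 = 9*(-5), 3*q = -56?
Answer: 24481/4 ≈ 6120.3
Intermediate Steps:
q = -56/3 (q = (⅓)*(-56) = -56/3 ≈ -18.667)
V = -43/4 (V = ½ + (9*(-5))/4 = ½ + (¼)*(-45) = ½ - 45/4 = -43/4 ≈ -10.750)
-207*((q + V) + 0*(-16)) + 31 = -207*((-56/3 - 43/4) + 0*(-16)) + 31 = -207*(-353/12 + 0) + 31 = -207*(-353/12) + 31 = 24357/4 + 31 = 24481/4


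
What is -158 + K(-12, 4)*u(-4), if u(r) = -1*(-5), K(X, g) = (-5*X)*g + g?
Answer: 1062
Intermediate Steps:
K(X, g) = g - 5*X*g (K(X, g) = -5*X*g + g = g - 5*X*g)
u(r) = 5
-158 + K(-12, 4)*u(-4) = -158 + (4*(1 - 5*(-12)))*5 = -158 + (4*(1 + 60))*5 = -158 + (4*61)*5 = -158 + 244*5 = -158 + 1220 = 1062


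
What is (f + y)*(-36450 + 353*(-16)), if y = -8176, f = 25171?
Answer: -715455510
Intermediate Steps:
(f + y)*(-36450 + 353*(-16)) = (25171 - 8176)*(-36450 + 353*(-16)) = 16995*(-36450 - 5648) = 16995*(-42098) = -715455510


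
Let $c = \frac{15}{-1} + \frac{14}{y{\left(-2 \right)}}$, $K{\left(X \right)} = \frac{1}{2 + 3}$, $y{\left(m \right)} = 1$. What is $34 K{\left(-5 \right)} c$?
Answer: $- \frac{34}{5} \approx -6.8$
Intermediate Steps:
$K{\left(X \right)} = \frac{1}{5}$
$c = -1$ ($c = \frac{15}{-1} + \frac{14}{1} = 15 \left(-1\right) + 14 \cdot 1 = -15 + 14 = -1$)
$34 K{\left(-5 \right)} c = 34 \cdot \frac{1}{5} \left(-1\right) = \frac{34}{5} \left(-1\right) = - \frac{34}{5}$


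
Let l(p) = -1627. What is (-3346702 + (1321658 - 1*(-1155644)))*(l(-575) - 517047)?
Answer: 450935175600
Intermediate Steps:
(-3346702 + (1321658 - 1*(-1155644)))*(l(-575) - 517047) = (-3346702 + (1321658 - 1*(-1155644)))*(-1627 - 517047) = (-3346702 + (1321658 + 1155644))*(-518674) = (-3346702 + 2477302)*(-518674) = -869400*(-518674) = 450935175600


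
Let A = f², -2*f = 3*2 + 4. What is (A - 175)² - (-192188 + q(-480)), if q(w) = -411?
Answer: 215099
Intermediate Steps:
f = -5 (f = -(3*2 + 4)/2 = -(6 + 4)/2 = -½*10 = -5)
A = 25 (A = (-5)² = 25)
(A - 175)² - (-192188 + q(-480)) = (25 - 175)² - (-192188 - 411) = (-150)² - 1*(-192599) = 22500 + 192599 = 215099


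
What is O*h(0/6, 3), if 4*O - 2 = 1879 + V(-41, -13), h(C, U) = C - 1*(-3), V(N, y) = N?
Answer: 1380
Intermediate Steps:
h(C, U) = 3 + C (h(C, U) = C + 3 = 3 + C)
O = 460 (O = ½ + (1879 - 41)/4 = ½ + (¼)*1838 = ½ + 919/2 = 460)
O*h(0/6, 3) = 460*(3 + 0/6) = 460*(3 + 0*(⅙)) = 460*(3 + 0) = 460*3 = 1380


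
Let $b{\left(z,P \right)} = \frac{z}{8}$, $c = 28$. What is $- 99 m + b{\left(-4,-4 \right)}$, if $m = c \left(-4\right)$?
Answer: $\frac{22175}{2} \approx 11088.0$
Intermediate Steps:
$b{\left(z,P \right)} = \frac{z}{8}$ ($b{\left(z,P \right)} = z \frac{1}{8} = \frac{z}{8}$)
$m = -112$ ($m = 28 \left(-4\right) = -112$)
$- 99 m + b{\left(-4,-4 \right)} = \left(-99\right) \left(-112\right) + \frac{1}{8} \left(-4\right) = 11088 - \frac{1}{2} = \frac{22175}{2}$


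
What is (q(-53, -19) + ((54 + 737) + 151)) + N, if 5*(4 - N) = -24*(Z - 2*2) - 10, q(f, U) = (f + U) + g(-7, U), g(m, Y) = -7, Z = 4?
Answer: 869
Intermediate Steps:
q(f, U) = -7 + U + f (q(f, U) = (f + U) - 7 = (U + f) - 7 = -7 + U + f)
N = 6 (N = 4 - (-24*(4 - 2*2) - 10)/5 = 4 - (-24*(4 - 4) - 10)/5 = 4 - (-24*0 - 10)/5 = 4 - (0 - 10)/5 = 4 - ⅕*(-10) = 4 + 2 = 6)
(q(-53, -19) + ((54 + 737) + 151)) + N = ((-7 - 19 - 53) + ((54 + 737) + 151)) + 6 = (-79 + (791 + 151)) + 6 = (-79 + 942) + 6 = 863 + 6 = 869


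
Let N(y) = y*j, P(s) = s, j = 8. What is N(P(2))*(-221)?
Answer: -3536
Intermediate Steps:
N(y) = 8*y (N(y) = y*8 = 8*y)
N(P(2))*(-221) = (8*2)*(-221) = 16*(-221) = -3536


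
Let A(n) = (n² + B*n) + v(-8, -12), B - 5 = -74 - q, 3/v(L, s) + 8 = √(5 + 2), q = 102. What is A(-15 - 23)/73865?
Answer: 382/3553 - √7/1403435 ≈ 0.10751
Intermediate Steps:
v(L, s) = 3/(-8 + √7) (v(L, s) = 3/(-8 + √(5 + 2)) = 3/(-8 + √7))
B = -171 (B = 5 + (-74 - 1*102) = 5 + (-74 - 102) = 5 - 176 = -171)
A(n) = -8/19 + n² - 171*n - √7/19 (A(n) = (n² - 171*n) + (-8/19 - √7/19) = -8/19 + n² - 171*n - √7/19)
A(-15 - 23)/73865 = (-8/19 + (-15 - 23)² - 171*(-15 - 23) - √7/19)/73865 = (-8/19 + (-38)² - 171*(-38) - √7/19)*(1/73865) = (-8/19 + 1444 + 6498 - √7/19)*(1/73865) = (150890/19 - √7/19)*(1/73865) = 382/3553 - √7/1403435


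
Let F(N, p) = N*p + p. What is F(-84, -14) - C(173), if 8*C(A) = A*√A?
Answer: 1162 - 173*√173/8 ≈ 877.57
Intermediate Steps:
F(N, p) = p + N*p
C(A) = A^(3/2)/8 (C(A) = (A*√A)/8 = A^(3/2)/8)
F(-84, -14) - C(173) = -14*(1 - 84) - 173^(3/2)/8 = -14*(-83) - 173*√173/8 = 1162 - 173*√173/8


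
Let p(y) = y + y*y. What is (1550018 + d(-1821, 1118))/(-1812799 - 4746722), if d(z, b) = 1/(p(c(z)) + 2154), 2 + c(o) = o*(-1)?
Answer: -5134797329213/21729948240414 ≈ -0.23630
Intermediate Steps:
c(o) = -2 - o (c(o) = -2 + o*(-1) = -2 - o)
p(y) = y + y²
d(z, b) = 1/(2154 + (-1 - z)*(-2 - z)) (d(z, b) = 1/((-2 - z)*(1 + (-2 - z)) + 2154) = 1/((-2 - z)*(-1 - z) + 2154) = 1/((-1 - z)*(-2 - z) + 2154) = 1/(2154 + (-1 - z)*(-2 - z)))
(1550018 + d(-1821, 1118))/(-1812799 - 4746722) = (1550018 + 1/(2156 + (-1821)² + 3*(-1821)))/(-1812799 - 4746722) = (1550018 + 1/(2156 + 3316041 - 5463))/(-6559521) = (1550018 + 1/3312734)*(-1/6559521) = (5134797329213/3312734)*(-1/6559521) = -5134797329213/21729948240414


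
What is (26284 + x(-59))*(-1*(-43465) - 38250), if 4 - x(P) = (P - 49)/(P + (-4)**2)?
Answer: 5894389340/43 ≈ 1.3708e+8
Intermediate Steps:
x(P) = 4 - (-49 + P)/(16 + P) (x(P) = 4 - (P - 49)/(P + (-4)**2) = 4 - (-49 + P)/(P + 16) = 4 - (-49 + P)/(16 + P))
(26284 + x(-59))*(-1*(-43465) - 38250) = (26284 + (113 + 3*(-59))/(16 - 59))*(-1*(-43465) - 38250) = (26284 + (113 - 177)/(-43))*(43465 - 38250) = (26284 - 1/43*(-64))*5215 = (26284 + 64/43)*5215 = (1130276/43)*5215 = 5894389340/43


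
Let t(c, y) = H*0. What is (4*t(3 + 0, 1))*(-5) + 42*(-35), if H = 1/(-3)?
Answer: -1470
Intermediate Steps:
H = -1/3 ≈ -0.33333
t(c, y) = 0 (t(c, y) = -1/3*0 = 0)
(4*t(3 + 0, 1))*(-5) + 42*(-35) = (4*0)*(-5) + 42*(-35) = 0*(-5) - 1470 = 0 - 1470 = -1470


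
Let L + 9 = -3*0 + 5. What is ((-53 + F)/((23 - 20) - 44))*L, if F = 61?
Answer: 32/41 ≈ 0.78049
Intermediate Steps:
L = -4 (L = -9 + (-3*0 + 5) = -9 + (0 + 5) = -9 + 5 = -4)
((-53 + F)/((23 - 20) - 44))*L = ((-53 + 61)/((23 - 20) - 44))*(-4) = (8/(3 - 44))*(-4) = (8/(-41))*(-4) = (8*(-1/41))*(-4) = -8/41*(-4) = 32/41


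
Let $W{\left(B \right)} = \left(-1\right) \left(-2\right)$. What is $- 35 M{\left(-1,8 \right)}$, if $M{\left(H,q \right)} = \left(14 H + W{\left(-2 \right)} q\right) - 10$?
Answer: $280$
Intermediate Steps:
$W{\left(B \right)} = 2$
$M{\left(H,q \right)} = -10 + 2 q + 14 H$ ($M{\left(H,q \right)} = \left(14 H + 2 q\right) - 10 = \left(2 q + 14 H\right) - 10 = -10 + 2 q + 14 H$)
$- 35 M{\left(-1,8 \right)} = - 35 \left(-10 + 2 \cdot 8 + 14 \left(-1\right)\right) = - 35 \left(-10 + 16 - 14\right) = \left(-35\right) \left(-8\right) = 280$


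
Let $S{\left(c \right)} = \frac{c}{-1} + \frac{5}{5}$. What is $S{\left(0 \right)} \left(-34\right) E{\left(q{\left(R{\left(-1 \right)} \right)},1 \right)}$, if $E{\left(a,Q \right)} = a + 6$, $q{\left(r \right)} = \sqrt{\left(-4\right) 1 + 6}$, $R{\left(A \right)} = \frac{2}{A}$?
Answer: $-204 - 34 \sqrt{2} \approx -252.08$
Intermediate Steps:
$q{\left(r \right)} = \sqrt{2}$ ($q{\left(r \right)} = \sqrt{-4 + 6} = \sqrt{2}$)
$E{\left(a,Q \right)} = 6 + a$
$S{\left(c \right)} = 1 - c$ ($S{\left(c \right)} = c \left(-1\right) + 5 \cdot \frac{1}{5} = - c + 1 = 1 - c$)
$S{\left(0 \right)} \left(-34\right) E{\left(q{\left(R{\left(-1 \right)} \right)},1 \right)} = \left(1 - 0\right) \left(-34\right) \left(6 + \sqrt{2}\right) = \left(1 + 0\right) \left(-34\right) \left(6 + \sqrt{2}\right) = 1 \left(-34\right) \left(6 + \sqrt{2}\right) = - 34 \left(6 + \sqrt{2}\right) = -204 - 34 \sqrt{2}$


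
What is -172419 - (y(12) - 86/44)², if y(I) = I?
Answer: -83499637/484 ≈ -1.7252e+5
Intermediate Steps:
-172419 - (y(12) - 86/44)² = -172419 - (12 - 86/44)² = -172419 - (12 - 86*1/44)² = -172419 - (12 - 43/22)² = -172419 - (221/22)² = -172419 - 1*48841/484 = -172419 - 48841/484 = -83499637/484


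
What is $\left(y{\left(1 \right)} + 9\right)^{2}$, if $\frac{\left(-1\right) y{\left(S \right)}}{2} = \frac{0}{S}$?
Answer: $81$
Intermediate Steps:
$y{\left(S \right)} = 0$ ($y{\left(S \right)} = - 2 \frac{0}{S} = \left(-2\right) 0 = 0$)
$\left(y{\left(1 \right)} + 9\right)^{2} = \left(0 + 9\right)^{2} = 9^{2} = 81$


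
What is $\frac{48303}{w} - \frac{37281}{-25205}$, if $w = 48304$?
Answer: $\frac{3018298539}{1217502320} \approx 2.4791$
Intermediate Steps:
$\frac{48303}{w} - \frac{37281}{-25205} = \frac{48303}{48304} - \frac{37281}{-25205} = 48303 \cdot \frac{1}{48304} - - \frac{37281}{25205} = \frac{48303}{48304} + \frac{37281}{25205} = \frac{3018298539}{1217502320}$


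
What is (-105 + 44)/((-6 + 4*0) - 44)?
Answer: 61/50 ≈ 1.2200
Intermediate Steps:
(-105 + 44)/((-6 + 4*0) - 44) = -61/((-6 + 0) - 44) = -61/(-6 - 44) = -61/(-50) = -61*(-1/50) = 61/50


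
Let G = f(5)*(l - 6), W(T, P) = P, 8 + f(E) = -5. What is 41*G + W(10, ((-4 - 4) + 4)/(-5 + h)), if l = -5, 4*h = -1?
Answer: 123139/21 ≈ 5863.8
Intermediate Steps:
h = -¼ (h = (¼)*(-1) = -¼ ≈ -0.25000)
f(E) = -13 (f(E) = -8 - 5 = -13)
G = 143 (G = -13*(-5 - 6) = -13*(-11) = 143)
41*G + W(10, ((-4 - 4) + 4)/(-5 + h)) = 41*143 + ((-4 - 4) + 4)/(-5 - ¼) = 5863 + (-8 + 4)/(-21/4) = 5863 - 4*(-4/21) = 5863 + 16/21 = 123139/21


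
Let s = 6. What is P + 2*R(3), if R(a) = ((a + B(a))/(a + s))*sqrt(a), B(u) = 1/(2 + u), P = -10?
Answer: -10 + 32*sqrt(3)/45 ≈ -8.7683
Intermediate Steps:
R(a) = sqrt(a)*(a + 1/(2 + a))/(6 + a) (R(a) = ((a + 1/(2 + a))/(a + 6))*sqrt(a) = ((a + 1/(2 + a))/(6 + a))*sqrt(a) = sqrt(a)*(a + 1/(2 + a))/(6 + a))
P + 2*R(3) = -10 + 2*(sqrt(3)*(1 + 3*(2 + 3))/((2 + 3)*(6 + 3))) = -10 + 2*(sqrt(3)*(1 + 3*5)/(5*9)) = -10 + 2*(sqrt(3)*(1/5)*(1/9)*(1 + 15)) = -10 + 2*(sqrt(3)*(1/5)*(1/9)*16) = -10 + 2*(16*sqrt(3)/45) = -10 + 32*sqrt(3)/45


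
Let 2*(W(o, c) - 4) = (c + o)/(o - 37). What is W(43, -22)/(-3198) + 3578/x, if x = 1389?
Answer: 5081981/1974232 ≈ 2.5742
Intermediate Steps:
W(o, c) = 4 + (c + o)/(2*(-37 + o)) (W(o, c) = 4 + ((c + o)/(o - 37))/2 = 4 + ((c + o)/(-37 + o))/2 = 4 + (c + o)/(2*(-37 + o)))
W(43, -22)/(-3198) + 3578/x = ((-296 - 22 + 9*43)/(2*(-37 + 43)))/(-3198) + 3578/1389 = ((1/2)*(-296 - 22 + 387)/6)*(-1/3198) + 3578*(1/1389) = ((1/2)*(1/6)*69)*(-1/3198) + 3578/1389 = (23/4)*(-1/3198) + 3578/1389 = -23/12792 + 3578/1389 = 5081981/1974232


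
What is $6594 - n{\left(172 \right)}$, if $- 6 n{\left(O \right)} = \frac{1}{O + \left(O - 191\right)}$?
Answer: $\frac{6053293}{918} \approx 6594.0$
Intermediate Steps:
$n{\left(O \right)} = - \frac{1}{6 \left(-191 + 2 O\right)}$ ($n{\left(O \right)} = - \frac{1}{6 \left(O + \left(O - 191\right)\right)} = - \frac{1}{6 \left(O + \left(-191 + O\right)\right)} = - \frac{1}{6 \left(-191 + 2 O\right)}$)
$6594 - n{\left(172 \right)} = 6594 - - \frac{1}{-1146 + 12 \cdot 172} = 6594 - - \frac{1}{-1146 + 2064} = 6594 - - \frac{1}{918} = 6594 + \frac{1}{918} = \frac{6053293}{918}$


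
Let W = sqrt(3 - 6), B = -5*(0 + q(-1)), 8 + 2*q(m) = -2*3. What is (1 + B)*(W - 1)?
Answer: -36 + 36*I*sqrt(3) ≈ -36.0 + 62.354*I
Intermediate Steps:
q(m) = -7 (q(m) = -4 + (-2*3)/2 = -4 + (1/2)*(-6) = -4 - 3 = -7)
B = 35 (B = -5*(0 - 7) = -5*(-7) = 35)
W = I*sqrt(3) (W = sqrt(-3) = I*sqrt(3) ≈ 1.732*I)
(1 + B)*(W - 1) = (1 + 35)*(I*sqrt(3) - 1) = 36*(-1 + I*sqrt(3)) = -36 + 36*I*sqrt(3)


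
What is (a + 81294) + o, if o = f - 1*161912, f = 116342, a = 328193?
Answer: 363917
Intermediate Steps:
o = -45570 (o = 116342 - 1*161912 = 116342 - 161912 = -45570)
(a + 81294) + o = (328193 + 81294) - 45570 = 409487 - 45570 = 363917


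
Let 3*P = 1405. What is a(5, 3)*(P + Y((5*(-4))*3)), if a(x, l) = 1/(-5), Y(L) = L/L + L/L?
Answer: -1411/15 ≈ -94.067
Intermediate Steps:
Y(L) = 2 (Y(L) = 1 + 1 = 2)
P = 1405/3 (P = (⅓)*1405 = 1405/3 ≈ 468.33)
a(x, l) = -⅕
a(5, 3)*(P + Y((5*(-4))*3)) = -(1405/3 + 2)/5 = -⅕*1411/3 = -1411/15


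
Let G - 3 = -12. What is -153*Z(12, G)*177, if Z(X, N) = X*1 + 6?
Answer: -487458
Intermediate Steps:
G = -9 (G = 3 - 12 = -9)
Z(X, N) = 6 + X (Z(X, N) = X + 6 = 6 + X)
-153*Z(12, G)*177 = -153*(6 + 12)*177 = -153*18*177 = -2754*177 = -487458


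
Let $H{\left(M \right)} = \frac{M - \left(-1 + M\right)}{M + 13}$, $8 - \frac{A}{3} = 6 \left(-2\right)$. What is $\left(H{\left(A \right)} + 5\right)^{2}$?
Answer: $\frac{133956}{5329} \approx 25.137$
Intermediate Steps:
$A = 60$ ($A = 24 - 3 \cdot 6 \left(-2\right) = 24 - -36 = 24 + 36 = 60$)
$H{\left(M \right)} = \frac{1}{13 + M}$ ($H{\left(M \right)} = 1 \frac{1}{13 + M} = \frac{1}{13 + M}$)
$\left(H{\left(A \right)} + 5\right)^{2} = \left(\frac{1}{13 + 60} + 5\right)^{2} = \left(\frac{1}{73} + 5\right)^{2} = \left(\frac{366}{73}\right)^{2} = \frac{133956}{5329}$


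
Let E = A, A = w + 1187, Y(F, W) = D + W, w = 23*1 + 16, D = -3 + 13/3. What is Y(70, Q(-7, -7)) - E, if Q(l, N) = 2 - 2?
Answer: -3674/3 ≈ -1224.7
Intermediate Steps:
Q(l, N) = 0
D = 4/3 (D = -3 + 13*(1/3) = -3 + 13/3 = 4/3 ≈ 1.3333)
w = 39 (w = 23 + 16 = 39)
Y(F, W) = 4/3 + W
A = 1226 (A = 39 + 1187 = 1226)
E = 1226
Y(70, Q(-7, -7)) - E = (4/3 + 0) - 1*1226 = 4/3 - 1226 = -3674/3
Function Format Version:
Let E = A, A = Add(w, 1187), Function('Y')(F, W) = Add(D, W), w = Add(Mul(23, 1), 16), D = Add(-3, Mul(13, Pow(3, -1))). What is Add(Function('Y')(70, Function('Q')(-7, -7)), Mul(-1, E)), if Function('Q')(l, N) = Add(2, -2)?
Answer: Rational(-3674, 3) ≈ -1224.7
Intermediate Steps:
Function('Q')(l, N) = 0
D = Rational(4, 3) (D = Add(-3, Mul(13, Rational(1, 3))) = Add(-3, Rational(13, 3)) = Rational(4, 3) ≈ 1.3333)
w = 39 (w = Add(23, 16) = 39)
Function('Y')(F, W) = Add(Rational(4, 3), W)
A = 1226 (A = Add(39, 1187) = 1226)
E = 1226
Add(Function('Y')(70, Function('Q')(-7, -7)), Mul(-1, E)) = Add(Add(Rational(4, 3), 0), Mul(-1, 1226)) = Add(Rational(4, 3), -1226) = Rational(-3674, 3)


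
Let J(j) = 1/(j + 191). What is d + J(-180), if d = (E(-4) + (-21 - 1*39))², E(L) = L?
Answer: 45057/11 ≈ 4096.1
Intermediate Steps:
J(j) = 1/(191 + j)
d = 4096 (d = (-4 + (-21 - 1*39))² = (-4 + (-21 - 39))² = (-4 - 60)² = (-64)² = 4096)
d + J(-180) = 4096 + 1/(191 - 180) = 4096 + 1/11 = 45057/11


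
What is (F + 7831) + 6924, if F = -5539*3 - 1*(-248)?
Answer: -1614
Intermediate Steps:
F = -16369 (F = -16617 + 248 = -16369)
(F + 7831) + 6924 = (-16369 + 7831) + 6924 = -8538 + 6924 = -1614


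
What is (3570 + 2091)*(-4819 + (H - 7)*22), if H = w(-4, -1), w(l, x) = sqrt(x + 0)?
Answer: -28152153 + 124542*I ≈ -2.8152e+7 + 1.2454e+5*I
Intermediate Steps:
w(l, x) = sqrt(x)
H = I (H = sqrt(-1) = I ≈ 1.0*I)
(3570 + 2091)*(-4819 + (H - 7)*22) = (3570 + 2091)*(-4819 + (I - 7)*22) = 5661*(-4819 + (-7 + I)*22) = 5661*(-4819 + (-154 + 22*I)) = 5661*(-4973 + 22*I) = -28152153 + 124542*I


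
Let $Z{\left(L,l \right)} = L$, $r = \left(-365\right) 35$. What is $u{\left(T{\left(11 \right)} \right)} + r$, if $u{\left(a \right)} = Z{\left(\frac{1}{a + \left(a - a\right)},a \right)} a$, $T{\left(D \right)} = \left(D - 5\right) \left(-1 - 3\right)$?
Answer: $-12774$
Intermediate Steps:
$r = -12775$
$T{\left(D \right)} = 20 - 4 D$ ($T{\left(D \right)} = \left(-5 + D\right) \left(-4\right) = 20 - 4 D$)
$u{\left(a \right)} = 1$ ($u{\left(a \right)} = \frac{a}{a + \left(a - a\right)} = \frac{a}{a + 0} = \frac{a}{a} = 1$)
$u{\left(T{\left(11 \right)} \right)} + r = 1 - 12775 = -12774$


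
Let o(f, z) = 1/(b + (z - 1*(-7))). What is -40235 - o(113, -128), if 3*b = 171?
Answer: -2575039/64 ≈ -40235.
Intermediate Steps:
b = 57 (b = (⅓)*171 = 57)
o(f, z) = 1/(64 + z) (o(f, z) = 1/(57 + (z - 1*(-7))) = 1/(57 + (z + 7)) = 1/(57 + (7 + z)) = 1/(64 + z))
-40235 - o(113, -128) = -40235 - 1/(64 - 128) = -40235 - 1/(-64) = -40235 - 1*(-1/64) = -40235 + 1/64 = -2575039/64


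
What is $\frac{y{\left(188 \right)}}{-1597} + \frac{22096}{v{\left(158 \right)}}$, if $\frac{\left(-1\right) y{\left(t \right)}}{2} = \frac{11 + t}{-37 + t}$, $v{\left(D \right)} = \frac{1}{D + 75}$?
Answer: $\frac{1241513498494}{241147} \approx 5.1484 \cdot 10^{6}$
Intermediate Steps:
$v{\left(D \right)} = \frac{1}{75 + D}$
$y{\left(t \right)} = - \frac{2 \left(11 + t\right)}{-37 + t}$ ($y{\left(t \right)} = - 2 \frac{11 + t}{-37 + t} = - \frac{2 \left(11 + t\right)}{-37 + t}$)
$\frac{y{\left(188 \right)}}{-1597} + \frac{22096}{v{\left(158 \right)}} = \frac{2 \frac{1}{-37 + 188} \left(-11 - 188\right)}{-1597} + \frac{22096}{\frac{1}{75 + 158}} = \frac{2 \left(-11 - 188\right)}{151} \left(- \frac{1}{1597}\right) + \frac{22096}{\frac{1}{233}} = 2 \cdot \frac{1}{151} \left(-199\right) \left(- \frac{1}{1597}\right) + 22096 \frac{1}{\frac{1}{233}} = \left(- \frac{398}{151}\right) \left(- \frac{1}{1597}\right) + 22096 \cdot 233 = \frac{398}{241147} + 5148368 = \frac{1241513498494}{241147}$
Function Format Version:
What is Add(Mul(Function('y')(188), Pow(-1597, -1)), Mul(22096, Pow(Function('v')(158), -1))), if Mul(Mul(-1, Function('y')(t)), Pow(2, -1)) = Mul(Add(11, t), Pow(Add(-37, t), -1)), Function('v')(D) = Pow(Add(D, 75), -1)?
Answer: Rational(1241513498494, 241147) ≈ 5.1484e+6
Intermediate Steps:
Function('v')(D) = Pow(Add(75, D), -1)
Function('y')(t) = Mul(-2, Pow(Add(-37, t), -1), Add(11, t)) (Function('y')(t) = Mul(-2, Mul(Add(11, t), Pow(Add(-37, t), -1))) = Mul(-2, Mul(Pow(Add(-37, t), -1), Add(11, t))) = Mul(-2, Pow(Add(-37, t), -1), Add(11, t)))
Add(Mul(Function('y')(188), Pow(-1597, -1)), Mul(22096, Pow(Function('v')(158), -1))) = Add(Mul(Mul(2, Pow(Add(-37, 188), -1), Add(-11, Mul(-1, 188))), Pow(-1597, -1)), Mul(22096, Pow(Pow(Add(75, 158), -1), -1))) = Add(Mul(Mul(2, Pow(151, -1), Add(-11, -188)), Rational(-1, 1597)), Mul(22096, Pow(Pow(233, -1), -1))) = Add(Mul(Mul(2, Rational(1, 151), -199), Rational(-1, 1597)), Mul(22096, Pow(Rational(1, 233), -1))) = Add(Mul(Rational(-398, 151), Rational(-1, 1597)), Mul(22096, 233)) = Add(Rational(398, 241147), 5148368) = Rational(1241513498494, 241147)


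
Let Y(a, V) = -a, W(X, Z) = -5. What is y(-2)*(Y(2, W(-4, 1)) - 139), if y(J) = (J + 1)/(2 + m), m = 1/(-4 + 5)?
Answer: 47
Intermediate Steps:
m = 1 (m = 1/1 = 1)
y(J) = ⅓ + J/3 (y(J) = (J + 1)/(2 + 1) = (1 + J)/3 = (1 + J)*(⅓) = ⅓ + J/3)
y(-2)*(Y(2, W(-4, 1)) - 139) = (⅓ + (⅓)*(-2))*(-1*2 - 139) = (⅓ - ⅔)*(-2 - 139) = -⅓*(-141) = 47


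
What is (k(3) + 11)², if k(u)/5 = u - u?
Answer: 121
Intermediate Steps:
k(u) = 0 (k(u) = 5*(u - u) = 5*0 = 0)
(k(3) + 11)² = (0 + 11)² = 11² = 121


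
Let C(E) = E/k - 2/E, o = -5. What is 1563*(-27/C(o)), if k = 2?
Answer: 140670/7 ≈ 20096.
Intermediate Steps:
C(E) = E/2 - 2/E
1563*(-27/C(o)) = 1563*(-27/((½)*(-5) - 2/(-5))) = 1563*(-27/(-5/2 - 2*(-⅕))) = 1563*(-27/(-5/2 + ⅖)) = 1563*(-27/(-21/10)) = 1563*(-27*(-10/21)) = 1563*(90/7) = 140670/7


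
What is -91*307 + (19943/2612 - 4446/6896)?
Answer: -62885645481/2251544 ≈ -27930.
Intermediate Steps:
-91*307 + (19943/2612 - 4446/6896) = -27937 + (19943*(1/2612) - 4446*1/6896) = -27937 + (19943/2612 - 2223/3448) = -27937 + 15739247/2251544 = -62885645481/2251544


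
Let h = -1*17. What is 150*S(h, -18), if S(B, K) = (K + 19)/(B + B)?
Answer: -75/17 ≈ -4.4118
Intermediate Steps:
h = -17
S(B, K) = (19 + K)/(2*B) (S(B, K) = (19 + K)/((2*B)) = (19 + K)*(1/(2*B)) = (19 + K)/(2*B))
150*S(h, -18) = 150*((½)*(19 - 18)/(-17)) = 150*((½)*(-1/17)*1) = 150*(-1/34) = -75/17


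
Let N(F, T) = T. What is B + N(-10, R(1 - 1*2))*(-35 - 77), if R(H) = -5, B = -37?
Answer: 523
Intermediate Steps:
B + N(-10, R(1 - 1*2))*(-35 - 77) = -37 - 5*(-35 - 77) = -37 - 5*(-112) = -37 + 560 = 523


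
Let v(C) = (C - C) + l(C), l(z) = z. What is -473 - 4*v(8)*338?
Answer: -11289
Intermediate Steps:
v(C) = C (v(C) = (C - C) + C = 0 + C = C)
-473 - 4*v(8)*338 = -473 - 4*8*338 = -473 - 32*338 = -473 - 10816 = -11289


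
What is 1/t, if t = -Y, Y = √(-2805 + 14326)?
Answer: -√11521/11521 ≈ -0.0093165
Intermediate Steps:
Y = √11521 ≈ 107.34
t = -√11521 ≈ -107.34
1/t = 1/(-√11521) = -√11521/11521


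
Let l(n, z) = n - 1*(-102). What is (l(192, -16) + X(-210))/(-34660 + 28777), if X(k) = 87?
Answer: -127/1961 ≈ -0.064763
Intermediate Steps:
l(n, z) = 102 + n (l(n, z) = n + 102 = 102 + n)
(l(192, -16) + X(-210))/(-34660 + 28777) = ((102 + 192) + 87)/(-34660 + 28777) = (294 + 87)/(-5883) = 381*(-1/5883) = -127/1961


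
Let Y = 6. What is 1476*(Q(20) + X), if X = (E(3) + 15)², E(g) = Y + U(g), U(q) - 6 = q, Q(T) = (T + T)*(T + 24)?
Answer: 3926160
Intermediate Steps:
Q(T) = 2*T*(24 + T) (Q(T) = (2*T)*(24 + T) = 2*T*(24 + T))
U(q) = 6 + q
E(g) = 12 + g (E(g) = 6 + (6 + g) = 12 + g)
X = 900 (X = ((12 + 3) + 15)² = (15 + 15)² = 30² = 900)
1476*(Q(20) + X) = 1476*(2*20*(24 + 20) + 900) = 1476*(2*20*44 + 900) = 1476*(1760 + 900) = 1476*2660 = 3926160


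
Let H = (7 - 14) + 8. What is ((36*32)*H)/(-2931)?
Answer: -384/977 ≈ -0.39304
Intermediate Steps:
H = 1 (H = -7 + 8 = 1)
((36*32)*H)/(-2931) = ((36*32)*1)/(-2931) = (1152*1)*(-1/2931) = 1152*(-1/2931) = -384/977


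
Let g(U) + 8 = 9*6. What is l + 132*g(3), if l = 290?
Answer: 6362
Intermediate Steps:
g(U) = 46 (g(U) = -8 + 9*6 = -8 + 54 = 46)
l + 132*g(3) = 290 + 132*46 = 290 + 6072 = 6362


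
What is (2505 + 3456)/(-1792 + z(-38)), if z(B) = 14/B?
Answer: -113259/34055 ≈ -3.3258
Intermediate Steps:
(2505 + 3456)/(-1792 + z(-38)) = (2505 + 3456)/(-1792 + 14/(-38)) = 5961/(-1792 + 14*(-1/38)) = 5961/(-1792 - 7/19) = 5961/(-34055/19) = 5961*(-19/34055) = -113259/34055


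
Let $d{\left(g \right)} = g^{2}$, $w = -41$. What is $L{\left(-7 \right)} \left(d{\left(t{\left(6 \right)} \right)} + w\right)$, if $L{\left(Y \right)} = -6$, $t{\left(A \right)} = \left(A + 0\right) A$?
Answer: $-7530$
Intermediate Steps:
$t{\left(A \right)} = A^{2}$ ($t{\left(A \right)} = A A = A^{2}$)
$L{\left(-7 \right)} \left(d{\left(t{\left(6 \right)} \right)} + w\right) = - 6 \left(\left(6^{2}\right)^{2} - 41\right) = - 6 \left(36^{2} - 41\right) = - 6 \left(1296 - 41\right) = \left(-6\right) 1255 = -7530$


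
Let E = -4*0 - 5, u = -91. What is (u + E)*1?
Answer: -96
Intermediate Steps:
E = -5 (E = 0 - 5 = -5)
(u + E)*1 = (-91 - 5)*1 = -96*1 = -96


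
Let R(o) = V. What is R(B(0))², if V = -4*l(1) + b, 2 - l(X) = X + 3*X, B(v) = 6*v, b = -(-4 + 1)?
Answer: 121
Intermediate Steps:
b = 3 (b = -1*(-3) = 3)
l(X) = 2 - 4*X (l(X) = 2 - (X + 3*X) = 2 - 4*X)
V = 11 (V = -4*(2 - 4*1) + 3 = -4*(2 - 4) + 3 = -4*(-2) + 3 = 8 + 3 = 11)
R(o) = 11
R(B(0))² = 11² = 121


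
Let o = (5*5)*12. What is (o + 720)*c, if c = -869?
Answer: -886380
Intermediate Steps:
o = 300 (o = 25*12 = 300)
(o + 720)*c = (300 + 720)*(-869) = 1020*(-869) = -886380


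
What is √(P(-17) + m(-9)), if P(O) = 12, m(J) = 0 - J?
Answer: √21 ≈ 4.5826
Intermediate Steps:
m(J) = -J
√(P(-17) + m(-9)) = √(12 - 1*(-9)) = √(12 + 9) = √21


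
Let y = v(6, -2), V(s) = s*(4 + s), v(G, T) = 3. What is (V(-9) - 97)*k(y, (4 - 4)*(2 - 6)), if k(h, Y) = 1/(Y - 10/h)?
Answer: 78/5 ≈ 15.600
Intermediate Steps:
y = 3
(V(-9) - 97)*k(y, (4 - 4)*(2 - 6)) = (-9*(4 - 9) - 97)*(3/(-10 + ((4 - 4)*(2 - 6))*3)) = (-9*(-5) - 97)*(3/(-10 + (0*(-4))*3)) = (45 - 97)*(3/(-10 + 0*3)) = -156/(-10 + 0) = -156/(-10) = -156*(-1)/10 = -52*(-3/10) = 78/5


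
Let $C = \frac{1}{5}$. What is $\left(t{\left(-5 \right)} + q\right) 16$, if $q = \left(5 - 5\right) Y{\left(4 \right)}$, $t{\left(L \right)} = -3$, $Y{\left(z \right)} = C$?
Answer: $-48$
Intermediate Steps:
$C = \frac{1}{5} \approx 0.2$
$Y{\left(z \right)} = \frac{1}{5}$
$q = 0$ ($q = \left(5 - 5\right) \frac{1}{5} = 0 \cdot \frac{1}{5} = 0$)
$\left(t{\left(-5 \right)} + q\right) 16 = \left(-3 + 0\right) 16 = \left(-3\right) 16 = -48$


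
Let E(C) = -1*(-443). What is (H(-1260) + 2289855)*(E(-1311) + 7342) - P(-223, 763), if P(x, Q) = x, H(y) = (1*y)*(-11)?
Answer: 17934421498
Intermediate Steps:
E(C) = 443
H(y) = -11*y (H(y) = y*(-11) = -11*y)
(H(-1260) + 2289855)*(E(-1311) + 7342) - P(-223, 763) = (-11*(-1260) + 2289855)*(443 + 7342) - 1*(-223) = (13860 + 2289855)*7785 + 223 = 2303715*7785 + 223 = 17934421275 + 223 = 17934421498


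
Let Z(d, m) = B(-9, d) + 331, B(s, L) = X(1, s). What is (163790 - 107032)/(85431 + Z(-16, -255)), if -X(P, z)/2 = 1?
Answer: 28379/42880 ≈ 0.66182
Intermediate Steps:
X(P, z) = -2 (X(P, z) = -2*1 = -2)
B(s, L) = -2
Z(d, m) = 329 (Z(d, m) = -2 + 331 = 329)
(163790 - 107032)/(85431 + Z(-16, -255)) = (163790 - 107032)/(85431 + 329) = 56758/85760 = 56758*(1/85760) = 28379/42880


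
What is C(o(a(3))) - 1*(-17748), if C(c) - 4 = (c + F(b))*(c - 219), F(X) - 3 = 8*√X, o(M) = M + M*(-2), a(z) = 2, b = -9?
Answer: 17531 - 5304*I ≈ 17531.0 - 5304.0*I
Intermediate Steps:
o(M) = -M (o(M) = M - 2*M = -M)
F(X) = 3 + 8*√X
C(c) = 4 + (-219 + c)*(3 + c + 24*I) (C(c) = 4 + (c + (3 + 8*√(-9)))*(c - 219) = 4 + (c + (3 + 8*(3*I)))*(-219 + c) = 4 + (c + (3 + 24*I))*(-219 + c) = 4 + (3 + c + 24*I)*(-219 + c) = 4 + (-219 + c)*(3 + c + 24*I))
C(o(a(3))) - 1*(-17748) = (-653 + (-1*2)² - 5256*I + 24*(-1*2)*(-9 + I)) - 1*(-17748) = (-653 + (-2)² - 5256*I + 24*(-2)*(-9 + I)) + 17748 = (-653 + 4 - 5256*I + (432 - 48*I)) + 17748 = (-217 - 5304*I) + 17748 = 17531 - 5304*I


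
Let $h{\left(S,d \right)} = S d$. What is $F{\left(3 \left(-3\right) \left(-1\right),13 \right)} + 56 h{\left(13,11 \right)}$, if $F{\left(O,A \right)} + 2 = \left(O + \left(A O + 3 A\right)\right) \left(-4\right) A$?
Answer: $-574$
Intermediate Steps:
$F{\left(O,A \right)} = -2 + A \left(- 12 A - 4 O - 4 A O\right)$ ($F{\left(O,A \right)} = -2 + \left(O + \left(A O + 3 A\right)\right) \left(-4\right) A = -2 + \left(O + \left(3 A + A O\right)\right) \left(-4\right) A = -2 + \left(O + 3 A + A O\right) \left(-4\right) A = -2 + \left(- 12 A - 4 O - 4 A O\right) A = -2 + A \left(- 12 A - 4 O - 4 A O\right)$)
$F{\left(3 \left(-3\right) \left(-1\right),13 \right)} + 56 h{\left(13,11 \right)} = \left(-2 - 12 \cdot 13^{2} - 52 \cdot 3 \left(-3\right) \left(-1\right) - 4 \cdot 3 \left(-3\right) \left(-1\right) 13^{2}\right) + 56 \cdot 13 \cdot 11 = \left(-2 - 2028 - 52 \left(\left(-9\right) \left(-1\right)\right) - 4 \left(\left(-9\right) \left(-1\right)\right) 169\right) + 56 \cdot 143 = \left(-2 - 2028 - 52 \cdot 9 - 36 \cdot 169\right) + 8008 = \left(-2 - 2028 - 468 - 6084\right) + 8008 = -8582 + 8008 = -574$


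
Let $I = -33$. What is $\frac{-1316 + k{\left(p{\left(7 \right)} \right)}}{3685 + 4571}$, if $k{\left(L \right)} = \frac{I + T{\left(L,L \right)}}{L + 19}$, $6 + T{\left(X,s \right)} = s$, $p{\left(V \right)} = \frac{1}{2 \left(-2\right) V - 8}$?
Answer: $- \frac{900233}{5638848} \approx -0.15965$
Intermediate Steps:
$p{\left(V \right)} = \frac{1}{-8 - 4 V}$ ($p{\left(V \right)} = \frac{1}{- 4 V - 8} = \frac{1}{-8 - 4 V}$)
$T{\left(X,s \right)} = -6 + s$
$k{\left(L \right)} = \frac{-39 + L}{19 + L}$ ($k{\left(L \right)} = \frac{-33 + \left(-6 + L\right)}{L + 19} = \frac{-39 + L}{19 + L}$)
$\frac{-1316 + k{\left(p{\left(7 \right)} \right)}}{3685 + 4571} = \frac{-1316 + \frac{-39 - \frac{1}{8 + 4 \cdot 7}}{19 - \frac{1}{8 + 4 \cdot 7}}}{3685 + 4571} = \frac{-1316 + \frac{-39 - \frac{1}{8 + 28}}{19 - \frac{1}{8 + 28}}}{8256} = \left(-1316 + \frac{-39 - \frac{1}{36}}{19 - \frac{1}{36}}\right) \frac{1}{8256} = \left(-1316 + \frac{1}{\frac{683}{36}} \left(- \frac{1405}{36}\right)\right) \frac{1}{8256} = \left(-1316 + \frac{36}{683} \left(- \frac{1405}{36}\right)\right) \frac{1}{8256} = \left(-1316 - \frac{1405}{683}\right) \frac{1}{8256} = \left(- \frac{900233}{683}\right) \frac{1}{8256} = - \frac{900233}{5638848}$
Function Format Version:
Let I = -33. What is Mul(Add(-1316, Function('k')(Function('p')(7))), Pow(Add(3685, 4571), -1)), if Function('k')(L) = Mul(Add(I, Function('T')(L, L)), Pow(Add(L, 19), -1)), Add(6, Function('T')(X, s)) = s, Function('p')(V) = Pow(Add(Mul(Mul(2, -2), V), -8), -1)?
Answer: Rational(-900233, 5638848) ≈ -0.15965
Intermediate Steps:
Function('p')(V) = Pow(Add(-8, Mul(-4, V)), -1) (Function('p')(V) = Pow(Add(Mul(-4, V), -8), -1) = Pow(Add(-8, Mul(-4, V)), -1))
Function('T')(X, s) = Add(-6, s)
Function('k')(L) = Mul(Pow(Add(19, L), -1), Add(-39, L)) (Function('k')(L) = Mul(Add(-33, Add(-6, L)), Pow(Add(L, 19), -1)) = Mul(Add(-39, L), Pow(Add(19, L), -1)) = Mul(Pow(Add(19, L), -1), Add(-39, L)))
Mul(Add(-1316, Function('k')(Function('p')(7))), Pow(Add(3685, 4571), -1)) = Mul(Add(-1316, Mul(Pow(Add(19, Mul(-1, Pow(Add(8, Mul(4, 7)), -1))), -1), Add(-39, Mul(-1, Pow(Add(8, Mul(4, 7)), -1))))), Pow(Add(3685, 4571), -1)) = Mul(Add(-1316, Mul(Pow(Add(19, Mul(-1, Pow(Add(8, 28), -1))), -1), Add(-39, Mul(-1, Pow(Add(8, 28), -1))))), Pow(8256, -1)) = Mul(Add(-1316, Mul(Pow(Add(19, Mul(-1, Pow(36, -1))), -1), Add(-39, Mul(-1, Pow(36, -1))))), Rational(1, 8256)) = Mul(Add(-1316, Mul(Pow(Add(19, Mul(-1, Rational(1, 36))), -1), Add(-39, Mul(-1, Rational(1, 36))))), Rational(1, 8256)) = Mul(Add(-1316, Mul(Pow(Add(19, Rational(-1, 36)), -1), Add(-39, Rational(-1, 36)))), Rational(1, 8256)) = Mul(Add(-1316, Mul(Pow(Rational(683, 36), -1), Rational(-1405, 36))), Rational(1, 8256)) = Mul(Add(-1316, Mul(Rational(36, 683), Rational(-1405, 36))), Rational(1, 8256)) = Mul(Add(-1316, Rational(-1405, 683)), Rational(1, 8256)) = Mul(Rational(-900233, 683), Rational(1, 8256)) = Rational(-900233, 5638848)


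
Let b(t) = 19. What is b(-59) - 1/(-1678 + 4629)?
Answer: 56068/2951 ≈ 19.000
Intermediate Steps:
b(-59) - 1/(-1678 + 4629) = 19 - 1/(-1678 + 4629) = 19 - 1/2951 = 56068/2951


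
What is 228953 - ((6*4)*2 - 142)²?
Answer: 220117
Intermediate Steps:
228953 - ((6*4)*2 - 142)² = 228953 - (24*2 - 142)² = 228953 - (48 - 142)² = 228953 - 1*(-94)² = 228953 - 1*8836 = 228953 - 8836 = 220117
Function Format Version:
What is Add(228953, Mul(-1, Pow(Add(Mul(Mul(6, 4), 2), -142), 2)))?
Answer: 220117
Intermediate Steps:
Add(228953, Mul(-1, Pow(Add(Mul(Mul(6, 4), 2), -142), 2))) = Add(228953, Mul(-1, Pow(Add(Mul(24, 2), -142), 2))) = Add(228953, Mul(-1, Pow(Add(48, -142), 2))) = Add(228953, Mul(-1, Pow(-94, 2))) = Add(228953, Mul(-1, 8836)) = Add(228953, -8836) = 220117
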